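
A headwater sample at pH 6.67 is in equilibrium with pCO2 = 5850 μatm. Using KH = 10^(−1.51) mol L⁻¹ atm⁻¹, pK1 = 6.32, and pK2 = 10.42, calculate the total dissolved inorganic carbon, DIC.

[CO2*] = KH · pCO2 = 10^(−1.51) × 5850×10^-6 = 1.808×10^-4 mol/L
α₀ = 1/(1 + K1/[H⁺] + K1K2/[H⁺]²) = 1/(1 + 10^+0.35 + 10^-3.40) = 0.3087
DIC = [CO2*]/α₀ = 1.808×10^-4 / 0.3087 = 0.586 mmol/L

DIC = 0.586 mmol/L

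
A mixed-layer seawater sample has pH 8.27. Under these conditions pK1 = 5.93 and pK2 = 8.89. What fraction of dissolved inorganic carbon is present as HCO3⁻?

α₁ = 0.804

α₁ = 1 / (1 + [H⁺]/K1 + K2/[H⁺]) = 1 / (1 + 10^-2.34 + 10^-0.62)
   = 1 / (1 + 0.0045709 + 0.23988) = 1/1.2445 = 0.8036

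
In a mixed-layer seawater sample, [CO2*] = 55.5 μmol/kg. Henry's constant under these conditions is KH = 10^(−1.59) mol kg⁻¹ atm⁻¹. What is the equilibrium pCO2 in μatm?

pCO2 = 2160 μatm

KH = 10^(−1.59) = 2.570×10^-2 mol kg⁻¹ atm⁻¹
pCO2 = [CO2*]/KH = 55.5×10^-6 / 2.570×10^-2 = 2.16×10^-3 atm = 2160 μatm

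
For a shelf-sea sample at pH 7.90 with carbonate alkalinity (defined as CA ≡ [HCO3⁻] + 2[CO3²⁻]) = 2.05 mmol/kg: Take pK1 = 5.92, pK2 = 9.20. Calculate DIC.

CA = [HCO3⁻] + 2[CO3²⁻] = (α₁ + 2α₂)·DIC
At pH 7.90: [H⁺]/K1 = 10^-1.98 = 0.010471, K2/[H⁺] = 10^-1.30 = 0.050119
α₁ = 1/(1 + 0.010471 + 0.050119) = 1/1.0606 = 0.9429; α₂ = α₁·K2/[H⁺] = 0.04726
α₁ + 2α₂ = 1.0374
DIC = CA / (α₁ + 2α₂) = 2.05 / 1.0374 = 1.98 mmol/kg

DIC = 1.98 mmol/kg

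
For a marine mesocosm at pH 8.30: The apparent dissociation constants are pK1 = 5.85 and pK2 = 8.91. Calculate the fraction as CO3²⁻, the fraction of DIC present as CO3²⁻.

α₂ = 0.197

α₂ = 1 / (1 + [H⁺]/K2 + [H⁺]²/(K1K2)) = 1 / (1 + 10^+0.61 + 10^-1.84)
   = 1 / (1 + 4.0738 + 0.014454) = 1/5.0883 = 0.1965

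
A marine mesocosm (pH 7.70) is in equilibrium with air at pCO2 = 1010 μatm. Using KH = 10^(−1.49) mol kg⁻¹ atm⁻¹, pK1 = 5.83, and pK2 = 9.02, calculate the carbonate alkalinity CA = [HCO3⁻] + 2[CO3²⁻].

[CO2*] = KH · pCO2 = 10^(−1.49) × 1010×10^-6 = 3.268×10^-5 mol/kg
α₀ = 1/(1 + K1/[H⁺] + K1K2/[H⁺]²) = 1/(1 + 10^+1.87 + 10^+0.55) = 0.01271
DIC = [CO2*]/α₀ = 3.268×10^-5 / 0.01271 = 2.571 mmol/kg
CA = (α₁ + 2α₂)·DIC = (0.9422 + 2×0.04510) × 2.571 = 2.65 mmol/kg

CA = 2.65 mmol/kg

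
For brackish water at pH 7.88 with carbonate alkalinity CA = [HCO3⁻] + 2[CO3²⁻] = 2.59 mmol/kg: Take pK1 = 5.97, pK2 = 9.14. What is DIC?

DIC = 2.49 mmol/kg

CA = [HCO3⁻] + 2[CO3²⁻] = (α₁ + 2α₂)·DIC
At pH 7.88: [H⁺]/K1 = 10^-1.91 = 0.012303, K2/[H⁺] = 10^-1.26 = 0.054954
α₁ = 1/(1 + 0.012303 + 0.054954) = 1/1.0673 = 0.9370; α₂ = α₁·K2/[H⁺] = 0.05149
α₁ + 2α₂ = 1.0400
DIC = CA / (α₁ + 2α₂) = 2.59 / 1.0400 = 2.49 mmol/kg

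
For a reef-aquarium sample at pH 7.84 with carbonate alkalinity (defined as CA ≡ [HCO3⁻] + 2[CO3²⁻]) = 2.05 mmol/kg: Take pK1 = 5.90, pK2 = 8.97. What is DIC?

CA = [HCO3⁻] + 2[CO3²⁻] = (α₁ + 2α₂)·DIC
At pH 7.84: [H⁺]/K1 = 10^-1.94 = 0.011482, K2/[H⁺] = 10^-1.13 = 0.074131
α₁ = 1/(1 + 0.011482 + 0.074131) = 1/1.0856 = 0.9211; α₂ = α₁·K2/[H⁺] = 0.06828
α₁ + 2α₂ = 1.0577
DIC = CA / (α₁ + 2α₂) = 2.05 / 1.0577 = 1.94 mmol/kg

DIC = 1.94 mmol/kg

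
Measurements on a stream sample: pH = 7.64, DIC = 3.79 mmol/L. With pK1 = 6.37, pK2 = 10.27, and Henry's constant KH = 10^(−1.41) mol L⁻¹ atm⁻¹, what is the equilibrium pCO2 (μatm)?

α₀ = 1 / (1 + K1/[H⁺] + K1K2/[H⁺]²) = 1 / (1 + 10^+1.27 + 10^-1.36)
   = 1 / (1 + 18.621 + 0.043652) = 1/19.665 = 0.05085
[CO2*] = α₀ × DIC = 0.05085 × 3.79 = 0.1927 mmol/L
pCO2 = [CO2*]/KH = 1.927×10^-4 / 3.890×10^-2 = 4950 μatm

pCO2 = 4950 μatm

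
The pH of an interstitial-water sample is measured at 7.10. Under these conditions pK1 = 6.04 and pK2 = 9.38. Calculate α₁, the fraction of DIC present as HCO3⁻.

α₁ = 0.915

α₁ = 1 / (1 + [H⁺]/K1 + K2/[H⁺]) = 1 / (1 + 10^-1.06 + 10^-2.28)
   = 1 / (1 + 0.087096 + 0.0052481) = 1/1.0923 = 0.9155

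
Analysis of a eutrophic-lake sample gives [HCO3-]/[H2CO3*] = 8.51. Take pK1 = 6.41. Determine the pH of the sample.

pH = 7.34

From K1 = [H⁺][HCO3-]/[H2CO3*]:  pH = pK1 + log₁₀([HCO3-]/[H2CO3*])
log₁₀(8.51) = +0.930
pH = 6.41 + (+0.930) = 7.34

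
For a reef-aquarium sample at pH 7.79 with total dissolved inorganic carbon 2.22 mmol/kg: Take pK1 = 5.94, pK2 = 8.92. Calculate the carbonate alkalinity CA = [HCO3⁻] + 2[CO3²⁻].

CA = [HCO3⁻] + 2[CO3²⁻] = (α₁ + 2α₂)·DIC
At pH 7.79: [H⁺]/K1 = 10^-1.85 = 0.014125, K2/[H⁺] = 10^-1.13 = 0.074131
α₁ = 1/(1 + 0.014125 + 0.074131) = 1/1.0883 = 0.9189; α₂ = α₁·K2/[H⁺] = 0.06812
α₁ + 2α₂ = 1.0551
CA = 1.0551 × 2.22 = 2.34 mmol/kg

CA = 2.34 mmol/kg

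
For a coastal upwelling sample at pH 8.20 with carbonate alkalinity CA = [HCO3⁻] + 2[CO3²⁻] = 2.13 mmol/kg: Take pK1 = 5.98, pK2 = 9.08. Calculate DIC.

DIC = 1.92 mmol/kg

CA = [HCO3⁻] + 2[CO3²⁻] = (α₁ + 2α₂)·DIC
At pH 8.20: [H⁺]/K1 = 10^-2.22 = 0.0060256, K2/[H⁺] = 10^-0.88 = 0.13183
α₁ = 1/(1 + 0.0060256 + 0.13183) = 1/1.1379 = 0.8788; α₂ = α₁·K2/[H⁺] = 0.1159
α₁ + 2α₂ = 1.1106
DIC = CA / (α₁ + 2α₂) = 2.13 / 1.1106 = 1.92 mmol/kg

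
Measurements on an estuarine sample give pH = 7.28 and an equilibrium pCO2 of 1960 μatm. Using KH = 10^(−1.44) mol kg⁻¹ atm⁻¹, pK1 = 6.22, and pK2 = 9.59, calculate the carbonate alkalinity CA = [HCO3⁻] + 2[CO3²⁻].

[CO2*] = KH · pCO2 = 10^(−1.44) × 1960×10^-6 = 7.116×10^-5 mol/kg
α₀ = 1/(1 + K1/[H⁺] + K1K2/[H⁺]²) = 1/(1 + 10^+1.06 + 10^-1.25) = 0.07976
DIC = [CO2*]/α₀ = 7.116×10^-5 / 0.07976 = 0.8922 mmol/kg
CA = (α₁ + 2α₂)·DIC = (0.9158 + 2×0.004485) × 0.8922 = 0.825 mmol/kg

CA = 0.825 mmol/kg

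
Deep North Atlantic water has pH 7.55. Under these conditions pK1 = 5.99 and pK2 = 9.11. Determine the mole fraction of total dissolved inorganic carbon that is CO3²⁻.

α₂ = 0.0261

α₂ = 1 / (1 + [H⁺]/K2 + [H⁺]²/(K1K2)) = 1 / (1 + 10^+1.56 + 10^+0.00)
   = 1 / (1 + 36.308 + 1.0000) = 1/38.308 = 0.02610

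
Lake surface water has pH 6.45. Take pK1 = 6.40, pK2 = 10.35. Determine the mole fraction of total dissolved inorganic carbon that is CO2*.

α₀ = 0.471

α₀ = 1 / (1 + K1/[H⁺] + K1K2/[H⁺]²) = 1 / (1 + 10^+0.05 + 10^-3.85)
   = 1 / (1 + 1.1220 + 0.00014125) = 1/2.1222 = 0.4712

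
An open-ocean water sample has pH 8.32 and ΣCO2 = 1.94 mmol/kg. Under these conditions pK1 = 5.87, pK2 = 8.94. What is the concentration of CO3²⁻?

[CO3²⁻] = 0.374 mmol/kg

α₂ = 1 / (1 + [H⁺]/K2 + [H⁺]²/(K1K2)) = 1 / (1 + 10^+0.62 + 10^-1.83)
   = 1 / (1 + 4.1687 + 0.014791) = 1/5.1835 = 0.1929
[CO3²⁻] = α₂ × DIC = 0.1929 × 1.94 = 0.374 mmol/kg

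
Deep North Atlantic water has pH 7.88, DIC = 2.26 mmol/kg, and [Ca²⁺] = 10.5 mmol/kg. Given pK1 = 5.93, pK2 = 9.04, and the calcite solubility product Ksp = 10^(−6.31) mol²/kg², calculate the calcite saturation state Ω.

Ω = 3.10

α₂ = 1 / (1 + [H⁺]/K2 + [H⁺]²/(K1K2)) = 1 / (1 + 10^+1.16 + 10^-0.79)
   = 1 / (1 + 14.454 + 0.16218) = 1/15.617 = 0.06403
[CO3²⁻] = α₂ × DIC = 0.06403 × 2.26 = 0.1447 mmol/kg
Ksp = 10^(−6.31) = 4.898×10^-7
Ω = [Ca²⁺][CO3²⁻]/Ksp = (10.5×10^-3)(1.447×10^-4) / 4.898×10^-7 = 3.10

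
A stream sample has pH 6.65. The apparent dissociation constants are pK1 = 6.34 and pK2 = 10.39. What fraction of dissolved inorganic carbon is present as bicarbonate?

α₁ = 1 / (1 + [H⁺]/K1 + K2/[H⁺]) = 1 / (1 + 10^-0.31 + 10^-3.74)
   = 1 / (1 + 0.48978 + 0.00018197) = 1/1.4900 = 0.6712

α₁ = 0.671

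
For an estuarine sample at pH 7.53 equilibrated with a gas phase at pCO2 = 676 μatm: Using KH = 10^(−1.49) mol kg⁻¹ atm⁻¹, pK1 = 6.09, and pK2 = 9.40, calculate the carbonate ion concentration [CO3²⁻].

[CO2*] = KH · pCO2 = 10^(−1.49) × 676×10^-6 = 2.187×10^-5 mol/kg
α₀ = 1/(1 + K1/[H⁺] + K1K2/[H⁺]²) = 1/(1 + 10^+1.44 + 10^-0.43) = 0.03459
DIC = [CO2*]/α₀ = 2.187×10^-5 / 0.03459 = 0.6325 mmol/kg
[CO3²⁻] = α₂·DIC; α₂ = 0.01285, so [CO3²⁻] = 0.01285 × 0.6325 = 0.00813 mmol/kg = 8.13 μmol/kg

[CO3²⁻] = 8.13 μmol/kg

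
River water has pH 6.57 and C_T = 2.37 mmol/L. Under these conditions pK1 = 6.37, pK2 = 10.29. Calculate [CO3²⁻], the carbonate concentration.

α₂ = 1 / (1 + [H⁺]/K2 + [H⁺]²/(K1K2)) = 1 / (1 + 10^+3.72 + 10^+3.52)
   = 1 / (1 + 5248.1 + 3311.3) = 1/8560.4 = 0.0001168
[CO3²⁻] = α₂ × DIC = 0.0001168 × 2.37 = 0.000277 mmol/L = 0.277 μmol/L

[CO3²⁻] = 0.277 μmol/L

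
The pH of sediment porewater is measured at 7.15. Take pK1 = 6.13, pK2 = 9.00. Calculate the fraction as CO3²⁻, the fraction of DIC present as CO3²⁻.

α₂ = 0.0127

α₂ = 1 / (1 + [H⁺]/K2 + [H⁺]²/(K1K2)) = 1 / (1 + 10^+1.85 + 10^+0.83)
   = 1 / (1 + 70.795 + 6.7608) = 1/78.555 = 0.01273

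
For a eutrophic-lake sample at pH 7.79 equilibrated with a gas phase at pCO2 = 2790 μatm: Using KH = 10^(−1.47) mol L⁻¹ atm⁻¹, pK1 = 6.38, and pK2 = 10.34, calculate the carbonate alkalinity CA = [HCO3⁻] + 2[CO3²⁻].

CA = 2.44 mmol/L

[CO2*] = KH · pCO2 = 10^(−1.47) × 2790×10^-6 = 9.454×10^-5 mol/L
α₀ = 1/(1 + K1/[H⁺] + K1K2/[H⁺]²) = 1/(1 + 10^+1.41 + 10^-1.14) = 0.03735
DIC = [CO2*]/α₀ = 9.454×10^-5 / 0.03735 = 2.531 mmol/L
CA = (α₁ + 2α₂)·DIC = (0.9599 + 2×0.002706) × 2.531 = 2.44 mmol/L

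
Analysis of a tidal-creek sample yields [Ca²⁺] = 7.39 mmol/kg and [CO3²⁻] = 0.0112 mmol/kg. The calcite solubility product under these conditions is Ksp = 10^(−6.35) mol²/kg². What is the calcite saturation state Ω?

Ksp = 10^(−6.35) = 4.467×10^-7
Ω = [Ca²⁺][CO3²⁻]/Ksp = (7.39×10^-3)(0.0112×10^-3) / 4.467×10^-7 = 0.185

Ω = 0.185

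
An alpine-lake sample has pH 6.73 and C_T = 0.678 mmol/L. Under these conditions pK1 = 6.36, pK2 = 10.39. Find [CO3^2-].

α₂ = 1 / (1 + [H⁺]/K2 + [H⁺]²/(K1K2)) = 1 / (1 + 10^+3.66 + 10^+3.29)
   = 1 / (1 + 4570.9 + 1949.8) = 1/6521.7 = 0.0001533
[CO3²⁻] = α₂ × DIC = 0.0001533 × 0.678 = 0.000104 mmol/L = 0.104 μmol/L

[CO3²⁻] = 0.104 μmol/L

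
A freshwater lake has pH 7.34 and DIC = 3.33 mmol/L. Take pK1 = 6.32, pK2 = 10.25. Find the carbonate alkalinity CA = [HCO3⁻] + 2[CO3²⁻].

CA = [HCO3⁻] + 2[CO3²⁻] = (α₁ + 2α₂)·DIC
At pH 7.34: [H⁺]/K1 = 10^-1.02 = 0.095499, K2/[H⁺] = 10^-2.91 = 0.0012303
α₁ = 1/(1 + 0.095499 + 0.0012303) = 1/1.0967 = 0.9118; α₂ = α₁·K2/[H⁺] = 0.001122
α₁ + 2α₂ = 0.9140
CA = 0.9140 × 3.33 = 3.04 mmol/L

CA = 3.04 mmol/L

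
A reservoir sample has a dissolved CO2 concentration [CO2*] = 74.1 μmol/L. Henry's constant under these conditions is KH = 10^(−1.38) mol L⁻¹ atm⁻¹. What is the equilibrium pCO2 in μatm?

pCO2 = 1780 μatm

KH = 10^(−1.38) = 4.169×10^-2 mol L⁻¹ atm⁻¹
pCO2 = [CO2*]/KH = 74.1×10^-6 / 4.169×10^-2 = 1.78×10^-3 atm = 1780 μatm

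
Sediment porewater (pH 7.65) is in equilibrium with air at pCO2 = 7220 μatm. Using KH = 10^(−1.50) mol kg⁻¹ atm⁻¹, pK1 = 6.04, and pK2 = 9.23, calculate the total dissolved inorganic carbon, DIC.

[CO2*] = KH · pCO2 = 10^(−1.50) × 7220×10^-6 = 2.283×10^-4 mol/kg
α₀ = 1/(1 + K1/[H⁺] + K1K2/[H⁺]²) = 1/(1 + 10^+1.61 + 10^+0.03) = 0.02336
DIC = [CO2*]/α₀ = 2.283×10^-4 / 0.02336 = 9.77 mmol/kg

DIC = 9.77 mmol/kg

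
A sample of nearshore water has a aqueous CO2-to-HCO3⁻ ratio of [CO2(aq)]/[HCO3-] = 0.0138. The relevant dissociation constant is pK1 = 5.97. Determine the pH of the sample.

pH = 7.83

From K1 = [H⁺][HCO3-]/[CO2(aq)]:  pH = pK1 − log₁₀([CO2(aq)]/[HCO3-])
log₁₀(0.0138) = -1.860
pH = 5.97 − (-1.860) = 7.83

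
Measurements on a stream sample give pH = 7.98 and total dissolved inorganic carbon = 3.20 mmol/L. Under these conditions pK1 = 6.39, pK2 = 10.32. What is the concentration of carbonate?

[CO3²⁻] = 14.2 μmol/L

α₂ = 1 / (1 + [H⁺]/K2 + [H⁺]²/(K1K2)) = 1 / (1 + 10^+2.34 + 10^+0.75)
   = 1 / (1 + 218.78 + 5.6234) = 1/225.40 = 0.004437
[CO3²⁻] = α₂ × DIC = 0.004437 × 3.20 = 0.0142 mmol/L = 14.2 μmol/L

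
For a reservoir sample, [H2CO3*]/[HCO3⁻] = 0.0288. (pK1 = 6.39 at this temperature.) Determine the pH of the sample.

From K1 = [H⁺][HCO3⁻]/[H2CO3*]:  pH = pK1 − log₁₀([H2CO3*]/[HCO3⁻])
log₁₀(0.0288) = -1.541
pH = 6.39 − (-1.541) = 7.93

pH = 7.93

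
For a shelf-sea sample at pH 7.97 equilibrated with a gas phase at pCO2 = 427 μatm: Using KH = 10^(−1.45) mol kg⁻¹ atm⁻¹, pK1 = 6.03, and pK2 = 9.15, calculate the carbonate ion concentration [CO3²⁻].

[CO2*] = KH · pCO2 = 10^(−1.45) × 427×10^-6 = 1.515×10^-5 mol/kg
α₀ = 1/(1 + K1/[H⁺] + K1K2/[H⁺]²) = 1/(1 + 10^+1.94 + 10^+0.76) = 0.01066
DIC = [CO2*]/α₀ = 1.515×10^-5 / 0.01066 = 1.422 mmol/kg
[CO3²⁻] = α₂·DIC; α₂ = 0.06131, so [CO3²⁻] = 0.06131 × 1.422 = 0.0872 mmol/kg

[CO3²⁻] = 0.0872 mmol/kg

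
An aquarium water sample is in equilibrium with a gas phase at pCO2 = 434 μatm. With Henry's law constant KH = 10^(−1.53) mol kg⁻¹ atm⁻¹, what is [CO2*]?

[CO2*] = 12.8 μmol/kg

KH = 10^(−1.53) = 2.951×10^-2 mol kg⁻¹ atm⁻¹
[CO2*] = KH · pCO2 = 2.951×10^-2 × 434×10^-6 atm = 1.28×10^-5 mol/kg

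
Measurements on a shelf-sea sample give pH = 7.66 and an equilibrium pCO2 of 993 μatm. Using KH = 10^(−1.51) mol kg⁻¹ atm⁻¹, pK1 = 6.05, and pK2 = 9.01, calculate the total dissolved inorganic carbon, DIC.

[CO2*] = KH · pCO2 = 10^(−1.51) × 993×10^-6 = 3.069×10^-5 mol/kg
α₀ = 1/(1 + K1/[H⁺] + K1K2/[H⁺]²) = 1/(1 + 10^+1.61 + 10^+0.26) = 0.02296
DIC = [CO2*]/α₀ = 3.069×10^-5 / 0.02296 = 1.34 mmol/kg

DIC = 1.34 mmol/kg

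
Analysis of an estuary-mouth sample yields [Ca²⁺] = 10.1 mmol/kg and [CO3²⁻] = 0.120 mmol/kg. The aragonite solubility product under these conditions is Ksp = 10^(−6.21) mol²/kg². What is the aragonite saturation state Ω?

Ω = 1.97

Ksp = 10^(−6.21) = 6.166×10^-7
Ω = [Ca²⁺][CO3²⁻]/Ksp = (10.1×10^-3)(0.120×10^-3) / 6.166×10^-7 = 1.97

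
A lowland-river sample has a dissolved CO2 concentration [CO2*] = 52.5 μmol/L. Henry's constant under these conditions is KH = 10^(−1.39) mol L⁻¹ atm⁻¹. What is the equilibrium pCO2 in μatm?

KH = 10^(−1.39) = 4.074×10^-2 mol L⁻¹ atm⁻¹
pCO2 = [CO2*]/KH = 52.5×10^-6 / 4.074×10^-2 = 1.29×10^-3 atm = 1290 μatm

pCO2 = 1290 μatm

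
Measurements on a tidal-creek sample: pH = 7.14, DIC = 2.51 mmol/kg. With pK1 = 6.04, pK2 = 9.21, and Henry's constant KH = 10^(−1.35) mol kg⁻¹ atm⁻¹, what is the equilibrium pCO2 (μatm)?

pCO2 = 4100 μatm

α₀ = 1 / (1 + K1/[H⁺] + K1K2/[H⁺]²) = 1 / (1 + 10^+1.10 + 10^-0.97)
   = 1 / (1 + 12.589 + 0.10715) = 1/13.696 = 0.07301
[CO2*] = α₀ × DIC = 0.07301 × 2.51 = 0.1833 mmol/kg
pCO2 = [CO2*]/KH = 1.833×10^-4 / 4.467×10^-2 = 4100 μatm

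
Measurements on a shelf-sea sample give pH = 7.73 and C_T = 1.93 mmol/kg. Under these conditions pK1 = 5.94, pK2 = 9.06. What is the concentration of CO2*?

[CO2*] = 0.0294 mmol/kg

α₀ = 1 / (1 + K1/[H⁺] + K1K2/[H⁺]²) = 1 / (1 + 10^+1.79 + 10^+0.46)
   = 1 / (1 + 61.660 + 2.8840) = 1/65.544 = 0.01526
[CO2*] = α₀ × DIC = 0.01526 × 1.93 = 0.0294 mmol/kg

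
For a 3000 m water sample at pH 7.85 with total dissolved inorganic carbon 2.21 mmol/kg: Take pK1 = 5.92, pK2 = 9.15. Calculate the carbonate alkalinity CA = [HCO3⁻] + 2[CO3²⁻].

CA = [HCO3⁻] + 2[CO3²⁻] = (α₁ + 2α₂)·DIC
At pH 7.85: [H⁺]/K1 = 10^-1.93 = 0.011749, K2/[H⁺] = 10^-1.30 = 0.050119
α₁ = 1/(1 + 0.011749 + 0.050119) = 1/1.0619 = 0.9417; α₂ = α₁·K2/[H⁺] = 0.04720
α₁ + 2α₂ = 1.0361
CA = 1.0361 × 2.21 = 2.29 mmol/kg

CA = 2.29 mmol/kg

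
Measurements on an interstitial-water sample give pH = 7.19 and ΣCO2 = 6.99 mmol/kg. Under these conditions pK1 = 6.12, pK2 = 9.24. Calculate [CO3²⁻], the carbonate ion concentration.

[CO3²⁻] = 0.0569 mmol/kg

α₂ = 1 / (1 + [H⁺]/K2 + [H⁺]²/(K1K2)) = 1 / (1 + 10^+2.05 + 10^+0.98)
   = 1 / (1 + 112.20 + 9.5499) = 1/122.75 = 0.008147
[CO3²⁻] = α₂ × DIC = 0.008147 × 6.99 = 0.0569 mmol/kg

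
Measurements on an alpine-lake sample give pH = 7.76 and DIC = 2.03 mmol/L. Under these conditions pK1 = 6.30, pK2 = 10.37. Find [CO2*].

[CO2*] = 0.0679 mmol/L

α₀ = 1 / (1 + K1/[H⁺] + K1K2/[H⁺]²) = 1 / (1 + 10^+1.46 + 10^-1.15)
   = 1 / (1 + 28.840 + 0.070795) = 1/29.911 = 0.03343
[CO2*] = α₀ × DIC = 0.03343 × 2.03 = 0.0679 mmol/L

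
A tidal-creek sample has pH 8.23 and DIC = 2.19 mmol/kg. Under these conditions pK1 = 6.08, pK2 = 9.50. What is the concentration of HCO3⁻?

[HCO3⁻] = 2.06 mmol/kg

α₁ = 1 / (1 + [H⁺]/K1 + K2/[H⁺]) = 1 / (1 + 10^-2.15 + 10^-1.27)
   = 1 / (1 + 0.0070795 + 0.053703) = 1/1.0608 = 0.9427
[HCO3⁻] = α₁ × DIC = 0.9427 × 2.19 = 2.06 mmol/kg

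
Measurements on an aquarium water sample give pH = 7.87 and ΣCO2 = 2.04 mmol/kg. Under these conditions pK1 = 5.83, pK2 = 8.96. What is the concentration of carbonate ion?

α₂ = 1 / (1 + [H⁺]/K2 + [H⁺]²/(K1K2)) = 1 / (1 + 10^+1.09 + 10^-0.95)
   = 1 / (1 + 12.303 + 0.11220) = 1/13.415 = 0.07454
[CO3²⁻] = α₂ × DIC = 0.07454 × 2.04 = 0.152 mmol/kg

[CO3²⁻] = 0.152 mmol/kg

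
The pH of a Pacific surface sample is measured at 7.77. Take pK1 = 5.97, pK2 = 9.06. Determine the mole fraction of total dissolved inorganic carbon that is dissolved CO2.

α₀ = 0.0149

α₀ = 1 / (1 + K1/[H⁺] + K1K2/[H⁺]²) = 1 / (1 + 10^+1.80 + 10^+0.51)
   = 1 / (1 + 63.096 + 3.2359) = 1/67.332 = 0.01485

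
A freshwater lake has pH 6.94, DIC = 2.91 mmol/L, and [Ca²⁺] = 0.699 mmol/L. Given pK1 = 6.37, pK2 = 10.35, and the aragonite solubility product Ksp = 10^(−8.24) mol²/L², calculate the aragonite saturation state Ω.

Ω = 0.108

α₂ = 1 / (1 + [H⁺]/K2 + [H⁺]²/(K1K2)) = 1 / (1 + 10^+3.41 + 10^+2.84)
   = 1 / (1 + 2570.4 + 691.83) = 1/3263.2 = 0.0003064
[CO3²⁻] = α₂ × DIC = 0.0003064 × 2.91 = 0.0008918 mmol/L = 0.8918 μmol/L
Ksp = 10^(−8.24) = 5.754×10^-9
Ω = [Ca²⁺][CO3²⁻]/Ksp = (0.699×10^-3)(8.918×10^-7) / 5.754×10^-9 = 0.108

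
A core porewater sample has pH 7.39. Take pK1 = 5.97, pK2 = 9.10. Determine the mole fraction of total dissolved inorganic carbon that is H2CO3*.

α₀ = 1 / (1 + K1/[H⁺] + K1K2/[H⁺]²) = 1 / (1 + 10^+1.42 + 10^-0.29)
   = 1 / (1 + 26.303 + 0.51286) = 1/27.816 = 0.03595

α₀ = 0.0360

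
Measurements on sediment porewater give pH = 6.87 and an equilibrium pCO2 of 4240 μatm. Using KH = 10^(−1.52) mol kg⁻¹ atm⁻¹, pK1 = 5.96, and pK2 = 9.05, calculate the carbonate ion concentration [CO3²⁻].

[CO3²⁻] = 6.88 μmol/kg

[CO2*] = KH · pCO2 = 10^(−1.52) × 4240×10^-6 = 1.280×10^-4 mol/kg
α₀ = 1/(1 + K1/[H⁺] + K1K2/[H⁺]²) = 1/(1 + 10^+0.91 + 10^-1.27) = 0.1089
DIC = [CO2*]/α₀ = 1.280×10^-4 / 0.1089 = 1.176 mmol/kg
[CO3²⁻] = α₂·DIC; α₂ = 0.005849, so [CO3²⁻] = 0.005849 × 1.176 = 0.00688 mmol/kg = 6.88 μmol/kg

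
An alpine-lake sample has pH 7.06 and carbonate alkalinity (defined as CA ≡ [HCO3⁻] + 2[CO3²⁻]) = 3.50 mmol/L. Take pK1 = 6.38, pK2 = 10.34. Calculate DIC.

DIC = 4.23 mmol/L

CA = [HCO3⁻] + 2[CO3²⁻] = (α₁ + 2α₂)·DIC
At pH 7.06: [H⁺]/K1 = 10^-0.68 = 0.20893, K2/[H⁺] = 10^-3.28 = 0.00052481
α₁ = 1/(1 + 0.20893 + 0.00052481) = 1/1.2095 = 0.8268; α₂ = α₁·K2/[H⁺] = 0.0004339
α₁ + 2α₂ = 0.8277
DIC = CA / (α₁ + 2α₂) = 3.50 / 0.8277 = 4.23 mmol/L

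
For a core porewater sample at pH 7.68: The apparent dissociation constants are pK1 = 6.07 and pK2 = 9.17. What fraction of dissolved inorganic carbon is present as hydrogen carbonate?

α₁ = 1 / (1 + [H⁺]/K1 + K2/[H⁺]) = 1 / (1 + 10^-1.61 + 10^-1.49)
   = 1 / (1 + 0.024547 + 0.032359) = 1/1.0569 = 0.9462

α₁ = 0.946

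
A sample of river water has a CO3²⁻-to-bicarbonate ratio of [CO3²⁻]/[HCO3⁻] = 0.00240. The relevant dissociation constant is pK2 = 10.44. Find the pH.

From K2 = [H⁺][CO3²⁻]/[HCO3⁻]:  pH = pK2 + log₁₀([CO3²⁻]/[HCO3⁻])
log₁₀(0.00240) = -2.620
pH = 10.44 + (-2.620) = 7.82

pH = 7.82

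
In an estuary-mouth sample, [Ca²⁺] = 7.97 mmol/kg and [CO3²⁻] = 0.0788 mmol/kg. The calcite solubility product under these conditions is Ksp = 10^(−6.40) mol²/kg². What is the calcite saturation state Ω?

Ksp = 10^(−6.40) = 3.981×10^-7
Ω = [Ca²⁺][CO3²⁻]/Ksp = (7.97×10^-3)(0.0788×10^-3) / 3.981×10^-7 = 1.58

Ω = 1.58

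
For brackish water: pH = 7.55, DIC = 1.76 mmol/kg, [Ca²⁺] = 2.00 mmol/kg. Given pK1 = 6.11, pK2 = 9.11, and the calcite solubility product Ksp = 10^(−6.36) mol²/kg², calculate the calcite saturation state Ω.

Ω = 0.209

α₂ = 1 / (1 + [H⁺]/K2 + [H⁺]²/(K1K2)) = 1 / (1 + 10^+1.56 + 10^+0.12)
   = 1 / (1 + 36.308 + 1.3183) = 1/38.626 = 0.02589
[CO3²⁻] = α₂ × DIC = 0.02589 × 1.76 = 0.04557 mmol/kg
Ksp = 10^(−6.36) = 4.365×10^-7
Ω = [Ca²⁺][CO3²⁻]/Ksp = (2.00×10^-3)(4.557×10^-5) / 4.365×10^-7 = 0.209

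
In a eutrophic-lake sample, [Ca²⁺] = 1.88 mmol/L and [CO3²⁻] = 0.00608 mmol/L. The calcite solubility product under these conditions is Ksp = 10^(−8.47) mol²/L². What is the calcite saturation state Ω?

Ω = 3.37

Ksp = 10^(−8.47) = 3.388×10^-9
Ω = [Ca²⁺][CO3²⁻]/Ksp = (1.88×10^-3)(0.00608×10^-3) / 3.388×10^-9 = 3.37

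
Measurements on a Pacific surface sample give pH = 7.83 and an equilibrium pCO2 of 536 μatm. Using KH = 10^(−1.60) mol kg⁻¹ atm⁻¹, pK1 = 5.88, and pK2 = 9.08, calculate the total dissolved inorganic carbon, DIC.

DIC = 1.28 mmol/kg

[CO2*] = KH · pCO2 = 10^(−1.60) × 536×10^-6 = 1.346×10^-5 mol/kg
α₀ = 1/(1 + K1/[H⁺] + K1K2/[H⁺]²) = 1/(1 + 10^+1.95 + 10^+0.70) = 0.01051
DIC = [CO2*]/α₀ = 1.346×10^-5 / 0.01051 = 1.28 mmol/kg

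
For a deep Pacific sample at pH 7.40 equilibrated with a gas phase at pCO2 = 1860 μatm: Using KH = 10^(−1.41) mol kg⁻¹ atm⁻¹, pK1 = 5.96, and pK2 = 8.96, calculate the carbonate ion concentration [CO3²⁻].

[CO2*] = KH · pCO2 = 10^(−1.41) × 1860×10^-6 = 7.236×10^-5 mol/kg
α₀ = 1/(1 + K1/[H⁺] + K1K2/[H⁺]²) = 1/(1 + 10^+1.44 + 10^-0.12) = 0.03413
DIC = [CO2*]/α₀ = 7.236×10^-5 / 0.03413 = 2.120 mmol/kg
[CO3²⁻] = α₂·DIC; α₂ = 0.02589, so [CO3²⁻] = 0.02589 × 2.120 = 0.0549 mmol/kg

[CO3²⁻] = 0.0549 mmol/kg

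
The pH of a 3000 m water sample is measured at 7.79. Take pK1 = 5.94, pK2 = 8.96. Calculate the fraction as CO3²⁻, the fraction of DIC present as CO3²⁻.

α₂ = 1 / (1 + [H⁺]/K2 + [H⁺]²/(K1K2)) = 1 / (1 + 10^+1.17 + 10^-0.68)
   = 1 / (1 + 14.791 + 0.20893) = 1/16.000 = 0.06250

α₂ = 0.0625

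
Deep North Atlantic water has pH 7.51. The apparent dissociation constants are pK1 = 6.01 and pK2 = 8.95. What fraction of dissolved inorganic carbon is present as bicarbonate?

α₁ = 0.936

α₁ = 1 / (1 + [H⁺]/K1 + K2/[H⁺]) = 1 / (1 + 10^-1.50 + 10^-1.44)
   = 1 / (1 + 0.031623 + 0.036308) = 1/1.0679 = 0.9364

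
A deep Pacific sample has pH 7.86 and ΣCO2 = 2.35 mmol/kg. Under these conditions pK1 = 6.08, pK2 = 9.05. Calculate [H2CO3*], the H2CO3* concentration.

α₀ = 1 / (1 + K1/[H⁺] + K1K2/[H⁺]²) = 1 / (1 + 10^+1.78 + 10^+0.59)
   = 1 / (1 + 60.256 + 3.8905) = 1/65.146 = 0.01535
[CO2*] = α₀ × DIC = 0.01535 × 2.35 = 0.0361 mmol/kg

[CO2*] = 0.0361 mmol/kg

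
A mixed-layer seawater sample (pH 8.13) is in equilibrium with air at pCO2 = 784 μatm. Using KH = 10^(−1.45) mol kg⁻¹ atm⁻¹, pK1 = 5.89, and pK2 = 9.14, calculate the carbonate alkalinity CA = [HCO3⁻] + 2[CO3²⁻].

[CO2*] = KH · pCO2 = 10^(−1.45) × 784×10^-6 = 2.782×10^-5 mol/kg
α₀ = 1/(1 + K1/[H⁺] + K1K2/[H⁺]²) = 1/(1 + 10^+2.24 + 10^+1.23) = 0.005215
DIC = [CO2*]/α₀ = 2.782×10^-5 / 0.005215 = 5.334 mmol/kg
CA = (α₁ + 2α₂)·DIC = (0.9062 + 2×0.08856) × 5.334 = 5.78 mmol/kg

CA = 5.78 mmol/kg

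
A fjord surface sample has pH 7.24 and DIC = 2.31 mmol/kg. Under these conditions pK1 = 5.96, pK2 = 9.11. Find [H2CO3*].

[CO2*] = 0.114 mmol/kg

α₀ = 1 / (1 + K1/[H⁺] + K1K2/[H⁺]²) = 1 / (1 + 10^+1.28 + 10^-0.59)
   = 1 / (1 + 19.055 + 0.25704) = 1/20.312 = 0.04923
[CO2*] = α₀ × DIC = 0.04923 × 2.31 = 0.114 mmol/kg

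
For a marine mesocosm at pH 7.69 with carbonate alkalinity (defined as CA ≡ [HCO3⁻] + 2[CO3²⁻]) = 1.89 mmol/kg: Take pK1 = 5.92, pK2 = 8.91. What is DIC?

DIC = 1.82 mmol/kg

CA = [HCO3⁻] + 2[CO3²⁻] = (α₁ + 2α₂)·DIC
At pH 7.69: [H⁺]/K1 = 10^-1.77 = 0.016982, K2/[H⁺] = 10^-1.22 = 0.060256
α₁ = 1/(1 + 0.016982 + 0.060256) = 1/1.0772 = 0.9283; α₂ = α₁·K2/[H⁺] = 0.05594
α₁ + 2α₂ = 1.0402
DIC = CA / (α₁ + 2α₂) = 1.89 / 1.0402 = 1.82 mmol/kg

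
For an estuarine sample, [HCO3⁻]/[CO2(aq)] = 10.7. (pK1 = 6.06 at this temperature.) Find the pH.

From K1 = [H⁺][HCO3⁻]/[CO2(aq)]:  pH = pK1 + log₁₀([HCO3⁻]/[CO2(aq)])
log₁₀(10.7) = +1.029
pH = 6.06 + (+1.029) = 7.09

pH = 7.09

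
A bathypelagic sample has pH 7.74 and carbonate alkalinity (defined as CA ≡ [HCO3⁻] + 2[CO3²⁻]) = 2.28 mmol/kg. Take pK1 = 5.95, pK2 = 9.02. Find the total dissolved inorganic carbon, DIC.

DIC = 2.21 mmol/kg

CA = [HCO3⁻] + 2[CO3²⁻] = (α₁ + 2α₂)·DIC
At pH 7.74: [H⁺]/K1 = 10^-1.79 = 0.016218, K2/[H⁺] = 10^-1.28 = 0.052481
α₁ = 1/(1 + 0.016218 + 0.052481) = 1/1.0687 = 0.9357; α₂ = α₁·K2/[H⁺] = 0.04911
α₁ + 2α₂ = 1.0339
DIC = CA / (α₁ + 2α₂) = 2.28 / 1.0339 = 2.21 mmol/kg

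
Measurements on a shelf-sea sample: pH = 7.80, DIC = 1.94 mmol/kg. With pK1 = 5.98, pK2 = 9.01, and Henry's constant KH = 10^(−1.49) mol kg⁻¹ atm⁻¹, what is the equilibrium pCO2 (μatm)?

α₀ = 1 / (1 + K1/[H⁺] + K1K2/[H⁺]²) = 1 / (1 + 10^+1.82 + 10^+0.61)
   = 1 / (1 + 66.069 + 4.0738) = 1/71.143 = 0.01406
[CO2*] = α₀ × DIC = 0.01406 × 1.94 = 0.02727 mmol/kg
pCO2 = [CO2*]/KH = 2.727×10^-5 / 3.236×10^-2 = 843 μatm

pCO2 = 843 μatm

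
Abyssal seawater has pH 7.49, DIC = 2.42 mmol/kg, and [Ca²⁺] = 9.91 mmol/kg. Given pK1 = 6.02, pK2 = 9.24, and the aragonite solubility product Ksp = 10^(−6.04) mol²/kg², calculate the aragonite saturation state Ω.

Ω = 0.445

α₂ = 1 / (1 + [H⁺]/K2 + [H⁺]²/(K1K2)) = 1 / (1 + 10^+1.75 + 10^+0.28)
   = 1 / (1 + 56.234 + 1.9055) = 1/59.140 = 0.01691
[CO3²⁻] = α₂ × DIC = 0.01691 × 2.42 = 0.04092 mmol/kg
Ksp = 10^(−6.04) = 9.120×10^-7
Ω = [Ca²⁺][CO3²⁻]/Ksp = (9.91×10^-3)(4.092×10^-5) / 9.120×10^-7 = 0.445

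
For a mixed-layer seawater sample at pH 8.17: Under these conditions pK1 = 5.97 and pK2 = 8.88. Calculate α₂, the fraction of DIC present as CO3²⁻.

α₂ = 1 / (1 + [H⁺]/K2 + [H⁺]²/(K1K2)) = 1 / (1 + 10^+0.71 + 10^-1.49)
   = 1 / (1 + 5.1286 + 0.032359) = 1/6.1610 = 0.1623

α₂ = 0.162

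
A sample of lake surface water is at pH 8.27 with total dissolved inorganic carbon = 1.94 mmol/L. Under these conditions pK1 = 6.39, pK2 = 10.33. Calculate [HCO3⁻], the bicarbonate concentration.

α₁ = 1 / (1 + [H⁺]/K1 + K2/[H⁺]) = 1 / (1 + 10^-1.88 + 10^-2.06)
   = 1 / (1 + 0.013183 + 0.0087096) = 1/1.0219 = 0.9786
[HCO3⁻] = α₁ × DIC = 0.9786 × 1.94 = 1.90 mmol/L

[HCO3⁻] = 1.90 mmol/L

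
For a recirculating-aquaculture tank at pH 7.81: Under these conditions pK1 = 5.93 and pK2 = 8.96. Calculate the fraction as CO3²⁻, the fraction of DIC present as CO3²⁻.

α₂ = 1 / (1 + [H⁺]/K2 + [H⁺]²/(K1K2)) = 1 / (1 + 10^+1.15 + 10^-0.73)
   = 1 / (1 + 14.125 + 0.18621) = 1/15.312 = 0.06531

α₂ = 0.0653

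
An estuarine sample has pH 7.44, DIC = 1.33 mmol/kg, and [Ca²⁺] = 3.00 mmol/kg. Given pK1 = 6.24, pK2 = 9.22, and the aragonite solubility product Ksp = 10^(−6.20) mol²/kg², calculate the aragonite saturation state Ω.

α₂ = 1 / (1 + [H⁺]/K2 + [H⁺]²/(K1K2)) = 1 / (1 + 10^+1.78 + 10^+0.58)
   = 1 / (1 + 60.256 + 3.8019) = 1/65.058 = 0.01537
[CO3²⁻] = α₂ × DIC = 0.01537 × 1.33 = 0.02044 mmol/kg
Ksp = 10^(−6.20) = 6.310×10^-7
Ω = [Ca²⁺][CO3²⁻]/Ksp = (3.00×10^-3)(2.044×10^-5) / 6.310×10^-7 = 0.0972

Ω = 0.0972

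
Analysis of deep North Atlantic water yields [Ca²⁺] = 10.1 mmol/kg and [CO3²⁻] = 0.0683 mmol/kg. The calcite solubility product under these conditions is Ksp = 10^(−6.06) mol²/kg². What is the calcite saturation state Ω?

Ksp = 10^(−6.06) = 8.710×10^-7
Ω = [Ca²⁺][CO3²⁻]/Ksp = (10.1×10^-3)(0.0683×10^-3) / 8.710×10^-7 = 0.792

Ω = 0.792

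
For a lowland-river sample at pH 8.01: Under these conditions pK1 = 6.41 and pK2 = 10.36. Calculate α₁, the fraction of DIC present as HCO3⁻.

α₁ = 1 / (1 + [H⁺]/K1 + K2/[H⁺]) = 1 / (1 + 10^-1.60 + 10^-2.35)
   = 1 / (1 + 0.025119 + 0.0044668) = 1/1.0296 = 0.9713

α₁ = 0.971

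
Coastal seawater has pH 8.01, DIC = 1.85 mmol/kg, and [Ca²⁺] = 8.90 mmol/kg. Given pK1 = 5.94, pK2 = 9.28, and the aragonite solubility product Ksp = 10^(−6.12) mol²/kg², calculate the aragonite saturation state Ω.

Ω = 1.10

α₂ = 1 / (1 + [H⁺]/K2 + [H⁺]²/(K1K2)) = 1 / (1 + 10^+1.27 + 10^-0.80)
   = 1 / (1 + 18.621 + 0.15849) = 1/19.779 = 0.05056
[CO3²⁻] = α₂ × DIC = 0.05056 × 1.85 = 0.09353 mmol/kg
Ksp = 10^(−6.12) = 7.586×10^-7
Ω = [Ca²⁺][CO3²⁻]/Ksp = (8.90×10^-3)(9.353×10^-5) / 7.586×10^-7 = 1.10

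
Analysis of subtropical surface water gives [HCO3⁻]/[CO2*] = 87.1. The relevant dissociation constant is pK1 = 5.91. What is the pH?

From K1 = [H⁺][HCO3⁻]/[CO2*]:  pH = pK1 + log₁₀([HCO3⁻]/[CO2*])
log₁₀(87.1) = +1.940
pH = 5.91 + (+1.940) = 7.85

pH = 7.85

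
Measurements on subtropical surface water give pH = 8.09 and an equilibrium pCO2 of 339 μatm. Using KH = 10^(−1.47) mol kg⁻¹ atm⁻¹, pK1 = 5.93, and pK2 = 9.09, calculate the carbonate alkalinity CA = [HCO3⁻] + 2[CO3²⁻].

CA = 1.99 mmol/kg

[CO2*] = KH · pCO2 = 10^(−1.47) × 339×10^-6 = 1.149×10^-5 mol/kg
α₀ = 1/(1 + K1/[H⁺] + K1K2/[H⁺]²) = 1/(1 + 10^+2.16 + 10^+1.16) = 0.006250
DIC = [CO2*]/α₀ = 1.149×10^-5 / 0.006250 = 1.838 mmol/kg
CA = (α₁ + 2α₂)·DIC = (0.9034 + 2×0.09034) × 1.838 = 1.99 mmol/kg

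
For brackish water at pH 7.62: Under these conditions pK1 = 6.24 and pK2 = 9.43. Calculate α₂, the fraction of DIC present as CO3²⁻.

α₂ = 0.0147

α₂ = 1 / (1 + [H⁺]/K2 + [H⁺]²/(K1K2)) = 1 / (1 + 10^+1.81 + 10^+0.43)
   = 1 / (1 + 64.565 + 2.6915) = 1/68.257 = 0.01465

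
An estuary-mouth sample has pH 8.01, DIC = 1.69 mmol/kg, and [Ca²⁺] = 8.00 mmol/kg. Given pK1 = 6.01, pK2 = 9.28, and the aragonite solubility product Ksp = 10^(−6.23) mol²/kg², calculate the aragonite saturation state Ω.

α₂ = 1 / (1 + [H⁺]/K2 + [H⁺]²/(K1K2)) = 1 / (1 + 10^+1.27 + 10^-0.73)
   = 1 / (1 + 18.621 + 0.18621) = 1/19.807 = 0.05049
[CO3²⁻] = α₂ × DIC = 0.05049 × 1.69 = 0.08532 mmol/kg
Ksp = 10^(−6.23) = 5.888×10^-7
Ω = [Ca²⁺][CO3²⁻]/Ksp = (8.00×10^-3)(8.532×10^-5) / 5.888×10^-7 = 1.16

Ω = 1.16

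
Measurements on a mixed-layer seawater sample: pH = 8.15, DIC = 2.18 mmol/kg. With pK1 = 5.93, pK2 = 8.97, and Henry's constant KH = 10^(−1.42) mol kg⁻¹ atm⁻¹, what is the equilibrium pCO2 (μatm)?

α₀ = 1 / (1 + K1/[H⁺] + K1K2/[H⁺]²) = 1 / (1 + 10^+2.22 + 10^+1.40)
   = 1 / (1 + 165.96 + 25.119) = 1/192.08 = 0.005206
[CO2*] = α₀ × DIC = 0.005206 × 2.18 = 0.01135 mmol/kg = 11.35 μmol/kg
pCO2 = [CO2*]/KH = 1.135×10^-5 / 3.802×10^-2 = 299 μatm

pCO2 = 299 μatm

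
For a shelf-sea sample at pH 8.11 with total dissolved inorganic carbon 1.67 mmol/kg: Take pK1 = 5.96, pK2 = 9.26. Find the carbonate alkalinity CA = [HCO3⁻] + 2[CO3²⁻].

CA = 1.77 mmol/kg

CA = [HCO3⁻] + 2[CO3²⁻] = (α₁ + 2α₂)·DIC
At pH 8.11: [H⁺]/K1 = 10^-2.15 = 0.0070795, K2/[H⁺] = 10^-1.15 = 0.070795
α₁ = 1/(1 + 0.0070795 + 0.070795) = 1/1.0779 = 0.9278; α₂ = α₁·K2/[H⁺] = 0.06568
α₁ + 2α₂ = 1.0591
CA = 1.0591 × 1.67 = 1.77 mmol/kg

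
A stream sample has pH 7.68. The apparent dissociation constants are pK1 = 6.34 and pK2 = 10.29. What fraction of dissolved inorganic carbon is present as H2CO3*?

α₀ = 1 / (1 + K1/[H⁺] + K1K2/[H⁺]²) = 1 / (1 + 10^+1.34 + 10^-1.27)
   = 1 / (1 + 21.878 + 0.053703) = 1/22.931 = 0.04361

α₀ = 0.0436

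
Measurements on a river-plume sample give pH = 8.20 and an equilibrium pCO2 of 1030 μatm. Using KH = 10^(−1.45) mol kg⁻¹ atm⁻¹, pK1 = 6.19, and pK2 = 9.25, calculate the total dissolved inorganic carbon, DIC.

[CO2*] = KH · pCO2 = 10^(−1.45) × 1030×10^-6 = 3.655×10^-5 mol/kg
α₀ = 1/(1 + K1/[H⁺] + K1K2/[H⁺]²) = 1/(1 + 10^+2.01 + 10^+0.96) = 0.008893
DIC = [CO2*]/α₀ = 3.655×10^-5 / 0.008893 = 4.11 mmol/kg

DIC = 4.11 mmol/kg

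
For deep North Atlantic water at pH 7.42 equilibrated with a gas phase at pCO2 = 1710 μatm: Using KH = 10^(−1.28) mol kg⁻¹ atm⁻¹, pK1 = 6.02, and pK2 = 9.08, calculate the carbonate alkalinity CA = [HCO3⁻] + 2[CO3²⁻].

CA = 2.35 mmol/kg

[CO2*] = KH · pCO2 = 10^(−1.28) × 1710×10^-6 = 8.974×10^-5 mol/kg
α₀ = 1/(1 + K1/[H⁺] + K1K2/[H⁺]²) = 1/(1 + 10^+1.40 + 10^-0.26) = 0.03750
DIC = [CO2*]/α₀ = 8.974×10^-5 / 0.03750 = 2.393 mmol/kg
CA = (α₁ + 2α₂)·DIC = (0.9419 + 2×0.02061) × 2.393 = 2.35 mmol/kg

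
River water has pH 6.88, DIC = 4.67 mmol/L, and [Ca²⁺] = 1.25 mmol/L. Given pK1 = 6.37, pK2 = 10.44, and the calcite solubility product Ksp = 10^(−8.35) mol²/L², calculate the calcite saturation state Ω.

α₂ = 1 / (1 + [H⁺]/K2 + [H⁺]²/(K1K2)) = 1 / (1 + 10^+3.56 + 10^+3.05)
   = 1 / (1 + 3630.8 + 1122.0) = 1/4753.8 = 0.0002104
[CO3²⁻] = α₂ × DIC = 0.0002104 × 4.67 = 0.0009824 mmol/L = 0.9824 μmol/L
Ksp = 10^(−8.35) = 4.467×10^-9
Ω = [Ca²⁺][CO3²⁻]/Ksp = (1.25×10^-3)(9.824×10^-7) / 4.467×10^-9 = 0.275

Ω = 0.275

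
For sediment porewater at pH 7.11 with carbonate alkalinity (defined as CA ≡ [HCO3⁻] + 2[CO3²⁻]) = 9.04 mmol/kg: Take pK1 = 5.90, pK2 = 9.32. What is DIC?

CA = [HCO3⁻] + 2[CO3²⁻] = (α₁ + 2α₂)·DIC
At pH 7.11: [H⁺]/K1 = 10^-1.21 = 0.061660, K2/[H⁺] = 10^-2.21 = 0.0061660
α₁ = 1/(1 + 0.061660 + 0.0061660) = 1/1.0678 = 0.9365; α₂ = α₁·K2/[H⁺] = 0.005774
α₁ + 2α₂ = 0.9480
DIC = CA / (α₁ + 2α₂) = 9.04 / 0.9480 = 9.54 mmol/kg

DIC = 9.54 mmol/kg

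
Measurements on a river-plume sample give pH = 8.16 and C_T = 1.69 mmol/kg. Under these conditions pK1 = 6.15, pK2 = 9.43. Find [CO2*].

[CO2*] = 15.5 μmol/kg

α₀ = 1 / (1 + K1/[H⁺] + K1K2/[H⁺]²) = 1 / (1 + 10^+2.01 + 10^+0.74)
   = 1 / (1 + 102.33 + 5.4954) = 1/108.82 = 0.009189
[CO2*] = α₀ × DIC = 0.009189 × 1.69 = 0.0155 mmol/kg = 15.5 μmol/kg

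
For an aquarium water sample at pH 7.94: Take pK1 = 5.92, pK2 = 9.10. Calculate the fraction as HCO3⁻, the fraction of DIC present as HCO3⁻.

α₁ = 0.927

α₁ = 1 / (1 + [H⁺]/K1 + K2/[H⁺]) = 1 / (1 + 10^-2.02 + 10^-1.16)
   = 1 / (1 + 0.0095499 + 0.069183) = 1/1.0787 = 0.9270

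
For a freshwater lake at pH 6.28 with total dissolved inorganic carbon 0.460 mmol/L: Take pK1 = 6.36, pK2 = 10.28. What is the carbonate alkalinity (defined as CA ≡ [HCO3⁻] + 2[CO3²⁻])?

CA = [HCO3⁻] + 2[CO3²⁻] = (α₁ + 2α₂)·DIC
At pH 6.28: [H⁺]/K1 = 10^0.08 = 1.2023, K2/[H⁺] = 10^-4.00 = 0.00010000
α₁ = 1/(1 + 1.2023 + 0.00010000) = 1/2.2024 = 0.4541; α₂ = α₁·K2/[H⁺] = 4.541×10^-5
α₁ + 2α₂ = 0.4541
CA = 0.4541 × 0.460 = 0.209 mmol/L

CA = 0.209 mmol/L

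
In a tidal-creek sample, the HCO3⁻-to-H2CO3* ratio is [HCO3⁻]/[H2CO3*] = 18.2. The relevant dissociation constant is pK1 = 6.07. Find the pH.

From K1 = [H⁺][HCO3⁻]/[H2CO3*]:  pH = pK1 + log₁₀([HCO3⁻]/[H2CO3*])
log₁₀(18.2) = +1.260
pH = 6.07 + (+1.260) = 7.33

pH = 7.33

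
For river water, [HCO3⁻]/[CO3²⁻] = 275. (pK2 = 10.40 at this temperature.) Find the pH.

From K2 = [H⁺][CO3²⁻]/[HCO3⁻]:  pH = pK2 − log₁₀([HCO3⁻]/[CO3²⁻])
log₁₀(275) = +2.439
pH = 10.40 − (+2.439) = 7.96

pH = 7.96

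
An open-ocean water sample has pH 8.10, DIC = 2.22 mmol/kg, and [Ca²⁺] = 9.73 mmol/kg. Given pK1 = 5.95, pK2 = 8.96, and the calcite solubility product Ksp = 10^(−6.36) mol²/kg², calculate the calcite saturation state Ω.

α₂ = 1 / (1 + [H⁺]/K2 + [H⁺]²/(K1K2)) = 1 / (1 + 10^+0.86 + 10^-1.29)
   = 1 / (1 + 7.2444 + 0.051286) = 1/8.2956 = 0.1205
[CO3²⁻] = α₂ × DIC = 0.1205 × 2.22 = 0.2676 mmol/kg
Ksp = 10^(−6.36) = 4.365×10^-7
Ω = [Ca²⁺][CO3²⁻]/Ksp = (9.73×10^-3)(2.676×10^-4) / 4.365×10^-7 = 5.97

Ω = 5.97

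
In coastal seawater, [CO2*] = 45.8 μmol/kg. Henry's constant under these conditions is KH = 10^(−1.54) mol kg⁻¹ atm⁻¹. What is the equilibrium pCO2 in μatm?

pCO2 = 1590 μatm

KH = 10^(−1.54) = 2.884×10^-2 mol kg⁻¹ atm⁻¹
pCO2 = [CO2*]/KH = 45.8×10^-6 / 2.884×10^-2 = 1.59×10^-3 atm = 1590 μatm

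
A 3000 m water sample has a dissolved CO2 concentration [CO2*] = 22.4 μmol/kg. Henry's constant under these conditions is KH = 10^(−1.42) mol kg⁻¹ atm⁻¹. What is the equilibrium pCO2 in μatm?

KH = 10^(−1.42) = 3.802×10^-2 mol kg⁻¹ atm⁻¹
pCO2 = [CO2*]/KH = 22.4×10^-6 / 3.802×10^-2 = 5.89×10^-4 atm = 589 μatm

pCO2 = 589 μatm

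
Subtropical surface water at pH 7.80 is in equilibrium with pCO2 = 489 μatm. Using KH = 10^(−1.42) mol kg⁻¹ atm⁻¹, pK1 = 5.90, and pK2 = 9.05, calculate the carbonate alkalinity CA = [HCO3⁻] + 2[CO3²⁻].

[CO2*] = KH · pCO2 = 10^(−1.42) × 489×10^-6 = 1.859×10^-5 mol/kg
α₀ = 1/(1 + K1/[H⁺] + K1K2/[H⁺]²) = 1/(1 + 10^+1.90 + 10^+0.65) = 0.01178
DIC = [CO2*]/α₀ = 1.859×10^-5 / 0.01178 = 1.578 mmol/kg
CA = (α₁ + 2α₂)·DIC = (0.9356 + 2×0.05261) × 1.578 = 1.64 mmol/kg

CA = 1.64 mmol/kg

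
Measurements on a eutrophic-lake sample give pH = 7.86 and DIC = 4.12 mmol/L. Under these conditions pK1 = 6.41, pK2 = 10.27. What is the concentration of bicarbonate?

α₁ = 1 / (1 + [H⁺]/K1 + K2/[H⁺]) = 1 / (1 + 10^-1.45 + 10^-2.41)
   = 1 / (1 + 0.035481 + 0.0038905) = 1/1.0394 = 0.9621
[HCO3⁻] = α₁ × DIC = 0.9621 × 4.12 = 3.96 mmol/L

[HCO3⁻] = 3.96 mmol/L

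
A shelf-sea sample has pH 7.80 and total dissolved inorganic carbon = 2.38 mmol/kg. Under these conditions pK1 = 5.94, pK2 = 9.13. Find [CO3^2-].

[CO3²⁻] = 0.105 mmol/kg

α₂ = 1 / (1 + [H⁺]/K2 + [H⁺]²/(K1K2)) = 1 / (1 + 10^+1.33 + 10^-0.53)
   = 1 / (1 + 21.380 + 0.29512) = 1/22.675 = 0.04410
[CO3²⁻] = α₂ × DIC = 0.04410 × 2.38 = 0.105 mmol/kg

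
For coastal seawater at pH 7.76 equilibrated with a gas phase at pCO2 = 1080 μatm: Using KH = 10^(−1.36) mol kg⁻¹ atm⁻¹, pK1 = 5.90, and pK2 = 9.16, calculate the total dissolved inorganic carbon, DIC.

DIC = 3.60 mmol/kg

[CO2*] = KH · pCO2 = 10^(−1.36) × 1080×10^-6 = 4.714×10^-5 mol/kg
α₀ = 1/(1 + K1/[H⁺] + K1K2/[H⁺]²) = 1/(1 + 10^+1.86 + 10^+0.46) = 0.01310
DIC = [CO2*]/α₀ = 4.714×10^-5 / 0.01310 = 3.60 mmol/kg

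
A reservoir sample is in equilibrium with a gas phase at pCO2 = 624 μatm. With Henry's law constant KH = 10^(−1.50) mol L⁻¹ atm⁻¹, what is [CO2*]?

[CO2*] = 19.7 μmol/L

KH = 10^(−1.50) = 3.162×10^-2 mol L⁻¹ atm⁻¹
[CO2*] = KH · pCO2 = 3.162×10^-2 × 624×10^-6 atm = 1.97×10^-5 mol/L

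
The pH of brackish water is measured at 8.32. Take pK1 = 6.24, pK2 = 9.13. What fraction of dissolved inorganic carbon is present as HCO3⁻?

α₁ = 1 / (1 + [H⁺]/K1 + K2/[H⁺]) = 1 / (1 + 10^-2.08 + 10^-0.81)
   = 1 / (1 + 0.0083176 + 0.15488) = 1/1.1632 = 0.8597

α₁ = 0.860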